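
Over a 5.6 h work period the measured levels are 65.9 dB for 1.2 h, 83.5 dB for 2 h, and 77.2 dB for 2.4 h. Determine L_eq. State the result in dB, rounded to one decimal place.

80.1 dB

L_eq = 10·log₁₀[(1/T)·Σ tᵢ·10^(Lᵢ/10)] with T = 5.6 h.
Σ tᵢ·10^(Lᵢ/10) = 1.2·10^(65.9/10) + 2·10^(83.5/10) + 2.4·10^(77.2/10) = 5.784e+08.
L_eq = 10·log₁₀(5.784e+08/5.6) = 80.14 dB.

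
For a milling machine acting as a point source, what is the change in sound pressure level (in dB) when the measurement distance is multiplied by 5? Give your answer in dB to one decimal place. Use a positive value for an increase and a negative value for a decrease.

-14.0 dB

Point-source spreading: ΔL = −20·log₁₀(r₂/r₁).
ΔL = −20·log₁₀(5) = -13.98 dB.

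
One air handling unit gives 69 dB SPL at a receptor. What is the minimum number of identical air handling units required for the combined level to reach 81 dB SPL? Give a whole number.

16

Need L₁ + 10·log₁₀ N ≥ 81, i.e. log₁₀ N ≥ 1.20.
N ≥ 10^(12.0/10) = 15.849, so N = 16.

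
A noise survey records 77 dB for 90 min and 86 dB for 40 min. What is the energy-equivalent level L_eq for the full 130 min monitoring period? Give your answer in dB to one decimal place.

82.0 dB

L_eq = 10·log₁₀[(1/T)·Σ tᵢ·10^(Lᵢ/10)] with T = 130 min.
Σ tᵢ·10^(Lᵢ/10) = 90·10^(77/10) + 40·10^(86/10) = 2.043e+10.
L_eq = 10·log₁₀(2.043e+10/130) = 81.96 dB.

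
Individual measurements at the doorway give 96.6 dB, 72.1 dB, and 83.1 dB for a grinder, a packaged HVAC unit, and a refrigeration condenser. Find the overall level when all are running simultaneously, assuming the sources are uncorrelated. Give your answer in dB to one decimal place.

Incoherent sources combine by intensity addition: L_total = 10·log₁₀(Σ 10^(L_i/10)).
Σ 10^(L/10) = 10^(96.6/10) + 10^(72.1/10) + 10^(83.1/10) = 4.791e+09.
L_total = 10·log₁₀(4.791e+09) = 96.80 dB.

96.8 dB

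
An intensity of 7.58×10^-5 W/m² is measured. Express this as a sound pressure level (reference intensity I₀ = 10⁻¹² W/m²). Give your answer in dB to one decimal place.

I/I₀ = 7.58×10^-5/10⁻¹² = 7.58×10^7, and L = 10·log₁₀(I/I₀).
L = 10·(0.8797 + 7) = 78.80 dB.

78.8 dB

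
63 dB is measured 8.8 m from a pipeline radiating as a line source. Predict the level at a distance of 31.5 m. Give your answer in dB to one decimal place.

For a line source, L₂ = L₁ − 10·log₁₀(r₂/r₁).
L₂ = 63 − 10·log₁₀(31.5/8.8) = 63 − 5.538 = 57.46 dB.

57.5 dB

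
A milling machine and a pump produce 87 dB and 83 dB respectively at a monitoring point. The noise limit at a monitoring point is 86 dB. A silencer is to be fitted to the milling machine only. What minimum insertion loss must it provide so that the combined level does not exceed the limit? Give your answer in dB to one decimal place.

Everything except the milling machine sums to 10^(83/10) = 1.995e+08 in linear terms, 83.00 dB.
The limit corresponds to 10^(86/10) = 3.981e+08; subtracting the fixed part leaves 1.986e+08 for the milling machine, i.e. 82.98 dB.
Required insertion loss = 87 − 82.98 = 4.02 dB.

4.0 dB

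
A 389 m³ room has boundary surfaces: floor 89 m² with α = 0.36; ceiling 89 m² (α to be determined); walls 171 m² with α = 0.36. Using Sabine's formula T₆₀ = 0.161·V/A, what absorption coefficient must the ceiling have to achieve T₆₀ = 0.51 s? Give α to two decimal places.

From T₆₀ = 0.161·V/A, the target T₆₀ = 0.51 s needs A = 0.161·389/0.51 = 122.80 m².
Absorption from the other surfaces = 89·0.36 + 171·0.36 = 93.60 m², so the ceiling must supply 29.20 m² over 89 m².
α = 29.20/89 = 0.328.

0.33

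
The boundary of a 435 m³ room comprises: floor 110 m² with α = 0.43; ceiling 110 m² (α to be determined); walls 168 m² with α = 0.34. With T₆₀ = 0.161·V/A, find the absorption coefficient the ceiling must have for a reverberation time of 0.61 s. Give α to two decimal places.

From T₆₀ = 0.161·V/A, the target T₆₀ = 0.61 s needs A = 0.161·435/0.61 = 114.81 m².
Absorption from the other surfaces = 110·0.43 + 168·0.34 = 104.42 m², so the ceiling must supply 10.39 m² over 110 m².
α = 10.39/110 = 0.094.

0.09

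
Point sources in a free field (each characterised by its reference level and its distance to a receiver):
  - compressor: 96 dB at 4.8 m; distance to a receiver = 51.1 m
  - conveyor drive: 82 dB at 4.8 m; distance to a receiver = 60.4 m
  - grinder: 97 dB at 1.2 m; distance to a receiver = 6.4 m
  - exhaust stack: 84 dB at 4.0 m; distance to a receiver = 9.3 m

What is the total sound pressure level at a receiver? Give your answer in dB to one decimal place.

Apply inverse-square spreading to bring every level to the receiver, then sum 10^(L/10).
compressor: 96 − 20·log₁₀(51.1/4.8) = 96 − 20.54 = 75.46 dB.
conveyor drive: 82 − 20·log₁₀(60.4/4.8) = 82 − 22.00 = 60.00 dB.
grinder: 97 − 20·log₁₀(6.4/1.2) = 97 − 14.54 = 82.46 dB.
exhaust stack: 84 − 20·log₁₀(9.3/4.0) = 84 − 7.33 = 76.67 dB.
Σ 10^(L/10) = 2.588e+08 → L_total = 10·log₁₀(2.588e+08) = 84.13 dB.

84.1 dB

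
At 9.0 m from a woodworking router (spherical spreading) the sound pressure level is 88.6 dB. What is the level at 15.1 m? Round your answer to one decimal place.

84.1 dB

For a point source, L₂ = L₁ − 20·log₁₀(r₂/r₁).
L₂ = 88.6 − 20·log₁₀(15.1/9.0) = 88.6 − 4.495 = 84.11 dB.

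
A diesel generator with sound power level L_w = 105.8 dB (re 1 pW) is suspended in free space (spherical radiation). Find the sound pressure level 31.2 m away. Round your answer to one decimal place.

64.9 dB

L_p = L_w − 10·log₁₀(4π·r²) with r = 31.2 m.
4π·r² = 1.223e+04 m², 10·log₁₀ of that is 40.875 dB.
L_p = 105.8 − 40.875 = 64.92 dB.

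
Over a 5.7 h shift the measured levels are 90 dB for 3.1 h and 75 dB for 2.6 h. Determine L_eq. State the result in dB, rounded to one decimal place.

87.5 dB

L_eq = 10·log₁₀[(1/T)·Σ tᵢ·10^(Lᵢ/10)] with T = 5.7 h.
Σ tᵢ·10^(Lᵢ/10) = 3.1·10^(90/10) + 2.6·10^(75/10) = 3.182e+09.
L_eq = 10·log₁₀(3.182e+09/5.7) = 87.47 dB.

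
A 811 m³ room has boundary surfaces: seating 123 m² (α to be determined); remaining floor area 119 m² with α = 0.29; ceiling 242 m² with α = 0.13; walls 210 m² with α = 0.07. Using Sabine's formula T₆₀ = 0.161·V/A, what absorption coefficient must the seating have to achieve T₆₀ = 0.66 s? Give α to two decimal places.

0.95

A = 0.161·V/T₆₀ = 0.161·811/0.66 = 197.83 m² sabins.
Absorption from the other surfaces = 119·0.29 + 242·0.13 + 210·0.07 = 80.67 m², so the seating must supply 117.16 m² over 123 m².
α = 117.16/123 = 0.953.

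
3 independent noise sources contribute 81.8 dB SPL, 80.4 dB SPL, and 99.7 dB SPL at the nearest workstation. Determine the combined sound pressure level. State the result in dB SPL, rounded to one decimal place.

For uncorrelated sources the intensities add, so convert each level to linear form, sum, and take 10·log₁₀ of the total.
Σ 10^(L/10) = 10^(81.8/10) + 10^(80.4/10) + 10^(99.7/10) = 9.594e+09.
L_total = 10·log₁₀(9.594e+09) = 99.82 dB SPL.

99.8 dB SPL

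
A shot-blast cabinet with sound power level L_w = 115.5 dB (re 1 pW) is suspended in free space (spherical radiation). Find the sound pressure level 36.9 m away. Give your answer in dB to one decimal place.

73.2 dB

Free-field spherical radiation: L_p = L_w − 10·log₁₀(4π·r²), r = 36.9 m.
4π·r² = 1.711e+04 m², 10·log₁₀ of that is 42.333 dB.
L_p = 115.5 − 42.333 = 73.17 dB.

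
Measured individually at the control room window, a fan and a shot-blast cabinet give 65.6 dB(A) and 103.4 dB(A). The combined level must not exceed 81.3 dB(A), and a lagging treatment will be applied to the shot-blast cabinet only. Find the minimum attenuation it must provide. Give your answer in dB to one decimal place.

22.2 dB

Fixed contribution from the other source: Σ 10^(L/10) = 10^(65.6/10) = 3.631e+06 (65.60 dB(A)).
To meet 81.3 dB(A) overall, the treated shot-blast cabinet may contribute at most 10^(81.3/10) − 3.631e+06 = 1.313e+08, i.e. 81.18 dB(A).
Required insertion loss = 103.4 − 81.18 = 22.22 dB.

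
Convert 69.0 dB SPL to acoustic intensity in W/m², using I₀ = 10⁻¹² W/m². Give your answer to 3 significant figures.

I = I₀·10^(L/10) = 10⁻¹² × 10^(69.0/10) = 10^(-5.100).

7.94e-06 W/m²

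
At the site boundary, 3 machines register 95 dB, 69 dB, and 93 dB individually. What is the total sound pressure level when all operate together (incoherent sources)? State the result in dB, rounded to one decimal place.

97.1 dB

For uncorrelated sources the intensities add, so convert each level to linear form, sum, and take 10·log₁₀ of the total.
Σ 10^(L/10) = 10^(95/10) + 10^(69/10) + 10^(93/10) = 5.165e+09.
L_total = 10·log₁₀(5.165e+09) = 97.13 dB.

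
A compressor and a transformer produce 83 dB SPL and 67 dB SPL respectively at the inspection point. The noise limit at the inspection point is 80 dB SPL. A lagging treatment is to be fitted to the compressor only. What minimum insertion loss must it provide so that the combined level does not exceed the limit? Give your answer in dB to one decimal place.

3.2 dB

The untreated sources together contribute 10^(67/10) = 5.012e+06, i.e. 67.00 dB SPL.
The limit corresponds to 10^(80/10) = 1.000e+08; subtracting the fixed part leaves 9.499e+07 for the compressor, i.e. 79.78 dB SPL.
So the compressor must be reduced from 83 to 79.78 dB SPL: IL = 3.22 dB.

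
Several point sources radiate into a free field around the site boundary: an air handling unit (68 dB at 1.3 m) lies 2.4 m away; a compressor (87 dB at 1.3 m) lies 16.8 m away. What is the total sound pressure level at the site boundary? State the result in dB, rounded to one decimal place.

66.9 dB

Apply inverse-square spreading to bring every level to the receiver, then sum 10^(L/10).
air handling unit: 68 − 20·log₁₀(2.4/1.3) = 68 − 5.33 = 62.67 dB.
compressor: 87 − 20·log₁₀(16.8/1.3) = 87 − 22.23 = 64.77 dB.
Σ 10^(L/10) = 4.852e+06 → L_total = 10·log₁₀(4.852e+06) = 66.86 dB.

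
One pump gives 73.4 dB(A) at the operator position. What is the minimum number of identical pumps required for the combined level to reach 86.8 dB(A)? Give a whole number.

22

Need L₁ + 10·log₁₀ N ≥ 86.8, i.e. log₁₀ N ≥ 1.34.
N ≥ 10^(13.4/10) = 21.878, so N = 22.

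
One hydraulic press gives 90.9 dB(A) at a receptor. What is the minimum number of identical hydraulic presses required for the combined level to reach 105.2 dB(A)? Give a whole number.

Need L₁ + 10·log₁₀ N ≥ 105.2, i.e. log₁₀ N ≥ 1.43.
N ≥ 10^(14.3/10) = 26.915, so N = 27.

27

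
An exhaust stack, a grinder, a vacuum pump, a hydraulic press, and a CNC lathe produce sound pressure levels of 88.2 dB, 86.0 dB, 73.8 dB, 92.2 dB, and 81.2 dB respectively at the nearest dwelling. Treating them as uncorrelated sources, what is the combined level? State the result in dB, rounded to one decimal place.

94.6 dB

Incoherent sources combine by intensity addition: L_total = 10·log₁₀(Σ 10^(L_i/10)).
Σ 10^(L/10) = 10^(88.2/10) + 10^(86.0/10) + 10^(73.8/10) + 10^(92.2/10) + 10^(81.2/10) = 2.874e+09.
L_total = 10·log₁₀(2.874e+09) = 94.59 dB.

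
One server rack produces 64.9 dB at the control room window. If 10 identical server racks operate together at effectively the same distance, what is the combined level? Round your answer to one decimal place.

L_total = L₁ + 10·log₁₀ N for N identical incoherent sources.
L_total = 64.9 + 10·log₁₀(10) = 64.9 + 10.000 = 74.90 dB.

74.9 dB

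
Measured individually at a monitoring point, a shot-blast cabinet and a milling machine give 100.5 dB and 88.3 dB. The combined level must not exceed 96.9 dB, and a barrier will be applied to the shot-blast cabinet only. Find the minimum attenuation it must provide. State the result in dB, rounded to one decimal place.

The untreated sources together contribute 10^(88.3/10) = 6.761e+08, i.e. 88.30 dB.
The limit corresponds to 10^(96.9/10) = 4.898e+09; subtracting the fixed part leaves 4.222e+09 for the shot-blast cabinet, i.e. 96.25 dB.
So the shot-blast cabinet must be reduced from 100.5 to 96.25 dB: IL = 4.25 dB.

4.2 dB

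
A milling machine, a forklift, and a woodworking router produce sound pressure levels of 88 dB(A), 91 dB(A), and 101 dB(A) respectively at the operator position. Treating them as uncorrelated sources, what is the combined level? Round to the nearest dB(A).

Incoherent sources combine by intensity addition: L_total = 10·log₁₀(Σ 10^(L_i/10)).
Σ 10^(L/10) = 10^(88/10) + 10^(91/10) + 10^(101/10) = 1.448e+10.
L_total = 10·log₁₀(1.448e+10) = 101.61 dB(A).

102 dB(A)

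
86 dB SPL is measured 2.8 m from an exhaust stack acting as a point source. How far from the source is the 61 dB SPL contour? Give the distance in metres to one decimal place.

49.8 m

For a point source L₁ − L₂ = 20·log₁₀(r₂/r₁), so r₂ = r₁·10^((L₁−L₂)/20).
r₂ = 2.8·10^((86−61)/20) = 2.8·10^(25.0/20) = 49.79 m.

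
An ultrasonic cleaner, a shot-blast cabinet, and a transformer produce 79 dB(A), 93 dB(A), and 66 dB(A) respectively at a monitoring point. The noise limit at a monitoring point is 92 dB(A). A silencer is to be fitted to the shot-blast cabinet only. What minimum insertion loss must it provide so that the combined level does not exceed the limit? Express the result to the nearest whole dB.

Everything except the shot-blast cabinet sums to 10^(79/10) + 10^(66/10) = 8.341e+07 in linear terms, 79.21 dB(A).
The limit corresponds to 10^(92/10) = 1.585e+09; subtracting the fixed part leaves 1.501e+09 for the shot-blast cabinet, i.e. 91.77 dB(A).
Required insertion loss = 93 − 91.77 = 1.23 dB.

1 dB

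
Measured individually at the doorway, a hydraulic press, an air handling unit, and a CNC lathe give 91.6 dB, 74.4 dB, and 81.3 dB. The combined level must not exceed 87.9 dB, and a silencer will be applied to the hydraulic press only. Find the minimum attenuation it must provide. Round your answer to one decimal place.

5.0 dB

Fixed contribution from the other sources: Σ 10^(L/10) = 10^(74.4/10) + 10^(81.3/10) = 1.624e+08 (82.11 dB).
To meet 87.9 dB overall, the treated hydraulic press may contribute at most 10^(87.9/10) − 1.624e+08 = 4.542e+08, i.e. 86.57 dB.
So the hydraulic press must be reduced from 91.6 to 86.57 dB: IL = 5.03 dB.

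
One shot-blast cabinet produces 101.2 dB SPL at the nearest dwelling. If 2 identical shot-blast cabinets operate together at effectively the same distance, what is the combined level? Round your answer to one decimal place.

With 2 equal, uncorrelated contributions the intensity is 2× that of one unit, giving a rise of 10·log₁₀ 2.
L_total = 101.2 + 10·log₁₀(2) = 101.2 + 3.010 = 104.21 dB SPL.

104.2 dB SPL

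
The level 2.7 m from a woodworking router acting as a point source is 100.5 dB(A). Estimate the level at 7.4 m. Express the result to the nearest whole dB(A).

92 dB(A)

Spherical spreading from a point source gives a 20·log₁₀(r₂/r₁) drop.
L₂ = 100.5 − 20·log₁₀(7.4/2.7) = 100.5 − 8.757 = 91.74 dB(A).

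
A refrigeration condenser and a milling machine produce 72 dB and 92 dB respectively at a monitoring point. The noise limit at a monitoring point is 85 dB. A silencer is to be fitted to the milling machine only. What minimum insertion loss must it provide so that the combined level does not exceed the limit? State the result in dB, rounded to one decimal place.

7.2 dB

The untreated sources together contribute 10^(72/10) = 1.585e+07, i.e. 72.00 dB.
The limit corresponds to 10^(85/10) = 3.162e+08; subtracting the fixed part leaves 3.004e+08 for the milling machine, i.e. 84.78 dB.
So the milling machine must be reduced from 92 to 84.78 dB: IL = 7.22 dB.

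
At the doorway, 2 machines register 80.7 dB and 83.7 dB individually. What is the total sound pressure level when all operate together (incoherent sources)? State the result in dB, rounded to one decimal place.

For uncorrelated sources the intensities add, so convert each level to linear form, sum, and take 10·log₁₀ of the total.
Σ 10^(L/10) = 10^(80.7/10) + 10^(83.7/10) = 3.519e+08.
L_total = 10·log₁₀(3.519e+08) = 85.46 dB.

85.5 dB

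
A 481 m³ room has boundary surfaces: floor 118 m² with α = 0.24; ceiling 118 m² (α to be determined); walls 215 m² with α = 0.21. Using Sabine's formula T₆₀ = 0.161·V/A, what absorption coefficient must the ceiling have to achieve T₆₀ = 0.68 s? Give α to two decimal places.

0.34

Required total absorption A = 0.161·481/0.68 = 113.88 m².
Absorption from the other surfaces = 118·0.24 + 215·0.21 = 73.47 m², so the ceiling must supply 40.41 m² over 118 m².
α = 40.41/118 = 0.342.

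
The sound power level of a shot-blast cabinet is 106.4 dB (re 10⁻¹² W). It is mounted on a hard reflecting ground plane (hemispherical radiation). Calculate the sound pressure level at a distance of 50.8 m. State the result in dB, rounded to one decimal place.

Free-field hemispherical radiation: L_p = L_w − 10·log₁₀(2π·r²), r = 50.8 m.
2π·r² = 1.621e+04 m², 10·log₁₀ of that is 42.099 dB.
L_p = 106.4 − 42.099 = 64.30 dB.

64.3 dB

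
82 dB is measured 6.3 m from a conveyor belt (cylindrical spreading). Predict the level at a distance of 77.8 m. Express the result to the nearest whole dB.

71 dB

For a line source, L₂ = L₁ − 10·log₁₀(r₂/r₁).
L₂ = 82 − 10·log₁₀(77.8/6.3) = 82 − 10.916 = 71.08 dB.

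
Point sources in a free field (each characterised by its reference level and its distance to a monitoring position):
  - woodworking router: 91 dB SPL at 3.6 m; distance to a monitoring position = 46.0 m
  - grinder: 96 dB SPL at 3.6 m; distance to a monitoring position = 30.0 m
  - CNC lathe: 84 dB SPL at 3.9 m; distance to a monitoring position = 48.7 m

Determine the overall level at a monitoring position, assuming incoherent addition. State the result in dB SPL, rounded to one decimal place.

Apply inverse-square spreading to bring every level to the receiver, then sum 10^(L/10).
woodworking router: 91 − 20·log₁₀(46.0/3.6) = 91 − 22.13 = 68.87 dB SPL.
grinder: 96 − 20·log₁₀(30.0/3.6) = 96 − 18.42 = 77.58 dB SPL.
CNC lathe: 84 − 20·log₁₀(48.7/3.9) = 84 − 21.93 = 62.07 dB SPL.
Σ 10^(L/10) = 6.665e+07 → L_total = 10·log₁₀(6.665e+07) = 78.24 dB SPL.

78.2 dB SPL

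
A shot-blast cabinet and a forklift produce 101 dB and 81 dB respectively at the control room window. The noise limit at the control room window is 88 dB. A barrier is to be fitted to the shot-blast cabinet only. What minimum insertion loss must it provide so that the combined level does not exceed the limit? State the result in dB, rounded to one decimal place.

The untreated sources together contribute 10^(81/10) = 1.259e+08, i.e. 81.00 dB.
To meet 88 dB overall, the treated shot-blast cabinet may contribute at most 10^(88/10) − 1.259e+08 = 5.051e+08, i.e. 87.03 dB.
Required insertion loss = 101 − 87.03 = 13.97 dB.

14.0 dB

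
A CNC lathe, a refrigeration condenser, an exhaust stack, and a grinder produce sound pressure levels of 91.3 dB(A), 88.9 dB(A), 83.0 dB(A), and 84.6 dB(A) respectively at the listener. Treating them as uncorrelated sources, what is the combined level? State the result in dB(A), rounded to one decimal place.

For uncorrelated sources the intensities add, so convert each level to linear form, sum, and take 10·log₁₀ of the total.
Σ 10^(L/10) = 10^(91.3/10) + 10^(88.9/10) + 10^(83.0/10) + 10^(84.6/10) = 2.613e+09.
L_total = 10·log₁₀(2.613e+09) = 94.17 dB(A).

94.2 dB(A)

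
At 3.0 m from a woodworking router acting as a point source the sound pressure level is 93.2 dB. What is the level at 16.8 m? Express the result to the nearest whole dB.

Spherical spreading from a point source gives a 20·log₁₀(r₂/r₁) drop.
L₂ = 93.2 − 20·log₁₀(16.8/3.0) = 93.2 − 14.964 = 78.24 dB.

78 dB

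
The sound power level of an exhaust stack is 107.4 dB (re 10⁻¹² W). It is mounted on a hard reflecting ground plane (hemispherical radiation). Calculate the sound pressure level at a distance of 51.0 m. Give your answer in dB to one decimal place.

65.3 dB

L_p = L_w − 10·log₁₀(2π·r²) with r = 51.0 m.
2π·r² = 1.634e+04 m², 10·log₁₀ of that is 42.133 dB.
L_p = 107.4 − 42.133 = 65.27 dB.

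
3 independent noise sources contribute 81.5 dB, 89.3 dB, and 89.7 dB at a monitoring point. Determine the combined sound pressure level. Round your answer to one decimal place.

92.8 dB

For uncorrelated sources the intensities add, so convert each level to linear form, sum, and take 10·log₁₀ of the total.
Σ 10^(L/10) = 10^(81.5/10) + 10^(89.3/10) + 10^(89.7/10) = 1.926e+09.
L_total = 10·log₁₀(1.926e+09) = 92.85 dB.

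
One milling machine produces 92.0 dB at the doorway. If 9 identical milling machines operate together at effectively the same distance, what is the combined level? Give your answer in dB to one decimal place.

101.5 dB

L_total = L₁ + 10·log₁₀ N for N identical incoherent sources.
L_total = 92.0 + 10·log₁₀(9) = 92.0 + 9.542 = 101.54 dB.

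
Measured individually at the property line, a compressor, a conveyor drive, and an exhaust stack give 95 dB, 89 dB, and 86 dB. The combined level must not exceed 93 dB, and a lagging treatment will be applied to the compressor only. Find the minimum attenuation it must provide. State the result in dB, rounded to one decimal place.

Fixed contribution from the other sources: Σ 10^(L/10) = 10^(89/10) + 10^(86/10) = 1.192e+09 (90.76 dB).
The limit corresponds to 10^(93/10) = 1.995e+09; subtracting the fixed part leaves 8.028e+08 for the compressor, i.e. 89.05 dB.
Required insertion loss = 95 − 89.05 = 5.95 dB.

6.0 dB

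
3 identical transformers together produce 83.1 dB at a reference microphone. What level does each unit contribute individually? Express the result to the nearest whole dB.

3 equal contributions raise the level by 10·log₁₀ 3 = 4.771 dB, so each unit alone gives 83.1 − 4.771.

78 dB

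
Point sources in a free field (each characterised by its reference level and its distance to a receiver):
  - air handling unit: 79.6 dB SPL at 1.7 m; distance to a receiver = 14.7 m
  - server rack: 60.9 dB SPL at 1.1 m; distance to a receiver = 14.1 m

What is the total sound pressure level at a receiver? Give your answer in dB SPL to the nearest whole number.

61 dB SPL

First find each source's level at the receiver (point-source: −20·log₁₀(r/r_ref)), then combine on an intensity basis.
air handling unit: 79.6 − 20·log₁₀(14.7/1.7) = 79.6 − 18.74 = 60.86 dB SPL.
server rack: 60.9 − 20·log₁₀(14.1/1.1) = 60.9 − 22.16 = 38.74 dB SPL.
Σ 10^(L/10) = 1.227e+06 → L_total = 10·log₁₀(1.227e+06) = 60.89 dB SPL.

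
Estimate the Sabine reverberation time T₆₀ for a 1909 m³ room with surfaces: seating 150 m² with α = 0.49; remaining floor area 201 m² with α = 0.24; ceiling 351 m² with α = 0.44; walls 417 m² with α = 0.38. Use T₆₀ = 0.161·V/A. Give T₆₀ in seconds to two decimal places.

A = Σ Sᵢαᵢ = 150·0.49 + 201·0.24 + 351·0.44 + 417·0.38 = 434.64 m².
T₆₀ = 0.161 × 1909 / 434.64 = 0.707 s.

0.71 s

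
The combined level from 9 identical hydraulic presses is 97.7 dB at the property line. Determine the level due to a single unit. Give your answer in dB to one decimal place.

For N identical incoherent sources L_total = L₁ + 10·log₁₀ N, so L₁ = 97.7 − 10·log₁₀(9) = 97.7 − 9.542.

88.2 dB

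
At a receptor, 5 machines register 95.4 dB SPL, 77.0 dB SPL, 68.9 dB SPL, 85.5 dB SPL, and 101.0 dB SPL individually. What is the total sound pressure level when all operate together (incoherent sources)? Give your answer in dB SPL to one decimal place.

For uncorrelated sources the intensities add, so convert each level to linear form, sum, and take 10·log₁₀ of the total.
Σ 10^(L/10) = 10^(95.4/10) + 10^(77.0/10) + 10^(68.9/10) + 10^(85.5/10) + 10^(101.0/10) = 1.647e+10.
L_total = 10·log₁₀(1.647e+10) = 102.17 dB SPL.

102.2 dB SPL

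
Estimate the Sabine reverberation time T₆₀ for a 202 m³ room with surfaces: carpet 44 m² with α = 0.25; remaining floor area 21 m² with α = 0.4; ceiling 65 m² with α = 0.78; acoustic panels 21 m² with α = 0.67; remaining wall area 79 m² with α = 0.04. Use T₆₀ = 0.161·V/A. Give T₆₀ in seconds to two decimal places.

0.37 s

Summing Sᵢαᵢ: 44·0.25 + 21·0.4 + 65·0.78 + 21·0.67 + 79·0.04 = 87.33 m².
T₆₀ = 0.161·V/A = 0.161·202/87.33 = 0.372 s.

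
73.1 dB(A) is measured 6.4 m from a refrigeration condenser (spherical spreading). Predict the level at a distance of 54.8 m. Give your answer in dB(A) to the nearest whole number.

54 dB(A)

Point-source attenuation: ΔL = 20·log₁₀(r₂/r₁) = 20·log₁₀(54.8/6.4) = 18.652 dB.
L₂ = 73.1 − 20·log₁₀(54.8/6.4) = 73.1 − 18.652 = 54.45 dB(A).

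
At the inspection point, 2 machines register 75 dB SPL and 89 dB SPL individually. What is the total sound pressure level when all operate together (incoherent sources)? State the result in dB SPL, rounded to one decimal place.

89.2 dB SPL

For uncorrelated sources the intensities add, so convert each level to linear form, sum, and take 10·log₁₀ of the total.
Σ 10^(L/10) = 10^(75/10) + 10^(89/10) = 8.260e+08.
L_total = 10·log₁₀(8.260e+08) = 89.17 dB SPL.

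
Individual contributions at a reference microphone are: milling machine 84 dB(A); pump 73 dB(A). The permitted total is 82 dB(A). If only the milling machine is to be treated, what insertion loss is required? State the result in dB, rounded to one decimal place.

Everything except the milling machine sums to 10^(73/10) = 1.995e+07 in linear terms, 73.00 dB(A).
To meet 82 dB(A) overall, the treated milling machine may contribute at most 10^(82/10) − 1.995e+07 = 1.385e+08, i.e. 81.42 dB(A).
So the milling machine must be reduced from 84 to 81.42 dB(A): IL = 2.58 dB.

2.6 dB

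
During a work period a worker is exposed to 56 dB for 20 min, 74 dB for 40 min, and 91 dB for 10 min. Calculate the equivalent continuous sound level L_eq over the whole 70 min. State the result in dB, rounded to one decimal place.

82.9 dB

The energy average is taken in the linear domain: L_eq = 10·log₁₀[(Σ tᵢ·10^(Lᵢ/10))/T], T = 70 min.
Σ tᵢ·10^(Lᵢ/10) = 20·10^(56/10) + 40·10^(74/10) + 10·10^(91/10) = 1.360e+10.
L_eq = 10·log₁₀(1.360e+10/70) = 82.89 dB.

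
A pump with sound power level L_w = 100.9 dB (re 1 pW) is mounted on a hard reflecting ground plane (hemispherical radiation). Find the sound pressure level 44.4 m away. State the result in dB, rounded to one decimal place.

60.0 dB

L_p = L_w − 10·log₁₀(2π·r²) with r = 44.4 m.
2π·r² = 1.239e+04 m², 10·log₁₀ of that is 40.929 dB.
L_p = 100.9 − 40.929 = 59.97 dB.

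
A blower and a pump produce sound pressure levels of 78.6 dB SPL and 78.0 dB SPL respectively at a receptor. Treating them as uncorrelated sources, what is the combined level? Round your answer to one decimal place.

81.3 dB SPL

For uncorrelated sources the intensities add, so convert each level to linear form, sum, and take 10·log₁₀ of the total.
Σ 10^(L/10) = 10^(78.6/10) + 10^(78.0/10) = 1.355e+08.
L_total = 10·log₁₀(1.355e+08) = 81.32 dB SPL.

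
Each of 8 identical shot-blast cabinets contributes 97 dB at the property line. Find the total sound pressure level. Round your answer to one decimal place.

106.0 dB

With 8 equal, uncorrelated contributions the intensity is 8× that of one unit, giving a rise of 10·log₁₀ 8.
L_total = 97 + 10·log₁₀(8) = 97 + 9.031 = 106.03 dB.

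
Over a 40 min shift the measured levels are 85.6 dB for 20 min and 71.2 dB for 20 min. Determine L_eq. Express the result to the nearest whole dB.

Weight each interval's intensity by its duration and average over T = 40 min:
Σ tᵢ·10^(Lᵢ/10) = 20·10^(85.6/10) + 20·10^(71.2/10) = 7.525e+09.
L_eq = 10·log₁₀(7.525e+09/40) = 82.74 dB.

83 dB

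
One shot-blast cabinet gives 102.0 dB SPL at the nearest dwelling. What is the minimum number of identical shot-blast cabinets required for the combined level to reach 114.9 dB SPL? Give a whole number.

Need L₁ + 10·log₁₀ N ≥ 114.9, i.e. log₁₀ N ≥ 1.29.
N ≥ 10^(12.9/10) = 19.498, so N = 20.

20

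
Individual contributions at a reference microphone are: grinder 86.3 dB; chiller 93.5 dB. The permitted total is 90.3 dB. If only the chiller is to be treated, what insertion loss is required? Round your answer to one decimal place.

5.4 dB

Everything except the chiller sums to 10^(86.3/10) = 4.266e+08 in linear terms, 86.30 dB.
To meet 90.3 dB overall, the treated chiller may contribute at most 10^(90.3/10) − 4.266e+08 = 6.449e+08, i.e. 88.10 dB.
So the chiller must be reduced from 93.5 to 88.10 dB: IL = 5.40 dB.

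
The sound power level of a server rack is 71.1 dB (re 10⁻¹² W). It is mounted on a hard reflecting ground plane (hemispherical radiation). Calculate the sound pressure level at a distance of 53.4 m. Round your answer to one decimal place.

The power spreads over a hemisphere of area 2π·r², so L_p = L_w − 10·log₁₀(2π·r²).
2π·r² = 1.792e+04 m², 10·log₁₀ of that is 42.533 dB.
L_p = 71.1 − 42.533 = 28.57 dB.

28.6 dB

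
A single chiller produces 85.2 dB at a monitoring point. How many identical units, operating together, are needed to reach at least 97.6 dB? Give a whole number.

The shortfall is 97.6 − 85.2 = 12.4 dB, and N units add 10·log₁₀ N, so need 10·log₁₀ N ≥ 12.4.
N ≥ 10^(12.4/10) = 17.378, so N = 18.

18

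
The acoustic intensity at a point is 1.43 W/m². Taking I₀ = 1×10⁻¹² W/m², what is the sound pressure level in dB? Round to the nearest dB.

Dividing by I₀ shifts the exponent by 12: I/I₀ = 1.43×10^12.
L = 10·(0.1553 + 12) = 121.55 dB.

122 dB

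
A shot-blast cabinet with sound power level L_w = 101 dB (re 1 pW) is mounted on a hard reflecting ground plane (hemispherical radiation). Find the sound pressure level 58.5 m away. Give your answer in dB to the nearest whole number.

Free-field hemispherical radiation: L_p = L_w − 10·log₁₀(2π·r²), r = 58.5 m.
2π·r² = 2.15e+04 m², 10·log₁₀ of that is 43.325 dB.
L_p = 101 − 43.325 = 57.68 dB.

58 dB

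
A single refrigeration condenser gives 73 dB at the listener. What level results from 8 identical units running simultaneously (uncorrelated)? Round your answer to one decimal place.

N identical incoherent sources raise the level by 10·log₁₀ N.
L_total = 73 + 10·log₁₀(8) = 73 + 9.031 = 82.03 dB.

82.0 dB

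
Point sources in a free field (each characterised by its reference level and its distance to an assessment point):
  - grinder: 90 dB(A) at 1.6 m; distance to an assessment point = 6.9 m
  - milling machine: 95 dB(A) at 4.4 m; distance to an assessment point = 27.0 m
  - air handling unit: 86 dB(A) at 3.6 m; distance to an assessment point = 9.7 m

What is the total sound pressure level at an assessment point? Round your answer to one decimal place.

82.8 dB(A)

Propagate each source to the receiver with L = L_ref − 20·log₁₀(r/r_ref), then add intensities.
grinder: 90 − 20·log₁₀(6.9/1.6) = 90 − 12.69 = 77.31 dB(A).
milling machine: 95 − 20·log₁₀(27.0/4.4) = 95 − 15.76 = 79.24 dB(A).
air handling unit: 86 − 20·log₁₀(9.7/3.6) = 86 − 8.61 = 77.39 dB(A).
Σ 10^(L/10) = 1.926e+08 → L_total = 10·log₁₀(1.926e+08) = 82.85 dB(A).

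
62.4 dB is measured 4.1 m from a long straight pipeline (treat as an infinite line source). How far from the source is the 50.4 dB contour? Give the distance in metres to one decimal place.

65.0 m

Line-source spreading drops the level by 10·log₁₀(r₂/r₁); inverting, r₂/r₁ = 10^(ΔL/10).
r₂ = 4.1·10^((62.4−50.4)/10) = 4.1·10^(12.0/10) = 64.98 m.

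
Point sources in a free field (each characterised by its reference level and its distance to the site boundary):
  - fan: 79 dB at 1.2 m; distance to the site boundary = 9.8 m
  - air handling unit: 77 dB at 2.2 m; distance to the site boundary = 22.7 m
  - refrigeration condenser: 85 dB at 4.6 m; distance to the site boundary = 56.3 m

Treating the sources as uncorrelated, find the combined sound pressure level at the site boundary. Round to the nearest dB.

Apply inverse-square spreading to bring every level to the receiver, then sum 10^(L/10).
fan: 79 − 20·log₁₀(9.8/1.2) = 79 − 18.24 = 60.76 dB.
air handling unit: 77 − 20·log₁₀(22.7/2.2) = 77 − 20.27 = 56.73 dB.
refrigeration condenser: 85 − 20·log₁₀(56.3/4.6) = 85 − 21.76 = 63.24 dB.
Σ 10^(L/10) = 3.773e+06 → L_total = 10·log₁₀(3.773e+06) = 65.77 dB.

66 dB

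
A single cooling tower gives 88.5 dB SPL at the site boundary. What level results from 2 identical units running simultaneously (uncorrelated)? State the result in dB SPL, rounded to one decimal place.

91.5 dB SPL

L_total = L₁ + 10·log₁₀ N for N identical incoherent sources.
L_total = 88.5 + 10·log₁₀(2) = 88.5 + 3.010 = 91.51 dB SPL.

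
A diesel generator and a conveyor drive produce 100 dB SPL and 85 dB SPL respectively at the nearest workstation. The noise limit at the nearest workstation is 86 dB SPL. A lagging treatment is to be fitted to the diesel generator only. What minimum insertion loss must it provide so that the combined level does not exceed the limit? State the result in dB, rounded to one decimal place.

20.9 dB

Fixed contribution from the other source: Σ 10^(L/10) = 10^(85/10) = 3.162e+08 (85.00 dB SPL).
To meet 86 dB SPL overall, the treated diesel generator may contribute at most 10^(86/10) − 3.162e+08 = 8.188e+07, i.e. 79.13 dB SPL.
So the diesel generator must be reduced from 100 to 79.13 dB SPL: IL = 20.87 dB.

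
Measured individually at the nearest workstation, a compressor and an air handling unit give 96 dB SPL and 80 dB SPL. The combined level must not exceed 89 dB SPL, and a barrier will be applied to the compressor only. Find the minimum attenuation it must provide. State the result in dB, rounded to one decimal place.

The untreated sources together contribute 10^(80/10) = 1.000e+08, i.e. 80.00 dB SPL.
The limit corresponds to 10^(89/10) = 7.943e+08; subtracting the fixed part leaves 6.943e+08 for the compressor, i.e. 88.42 dB SPL.
Required insertion loss = 96 − 88.42 = 7.58 dB.

7.6 dB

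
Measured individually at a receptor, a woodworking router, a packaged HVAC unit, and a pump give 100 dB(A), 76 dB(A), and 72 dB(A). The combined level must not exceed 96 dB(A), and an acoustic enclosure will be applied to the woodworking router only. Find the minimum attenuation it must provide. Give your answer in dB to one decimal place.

The untreated sources together contribute 10^(76/10) + 10^(72/10) = 5.566e+07, i.e. 77.46 dB(A).
To meet 96 dB(A) overall, the treated woodworking router may contribute at most 10^(96/10) − 5.566e+07 = 3.925e+09, i.e. 95.94 dB(A).
So the woodworking router must be reduced from 100 to 95.94 dB(A): IL = 4.06 dB.

4.1 dB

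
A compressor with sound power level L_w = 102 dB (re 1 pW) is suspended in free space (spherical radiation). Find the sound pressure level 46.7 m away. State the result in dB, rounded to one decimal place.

57.6 dB

Free-field spherical radiation: L_p = L_w − 10·log₁₀(4π·r²), r = 46.7 m.
4π·r² = 2.741e+04 m², 10·log₁₀ of that is 44.378 dB.
L_p = 102 − 44.378 = 57.62 dB.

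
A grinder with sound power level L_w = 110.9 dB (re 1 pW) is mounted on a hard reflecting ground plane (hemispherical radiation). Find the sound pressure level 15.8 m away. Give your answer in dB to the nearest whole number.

L_p = L_w − 10·log₁₀(2π·r²) with r = 15.8 m.
2π·r² = 1569 m², 10·log₁₀ of that is 31.955 dB.
L_p = 110.9 − 31.955 = 78.95 dB.

79 dB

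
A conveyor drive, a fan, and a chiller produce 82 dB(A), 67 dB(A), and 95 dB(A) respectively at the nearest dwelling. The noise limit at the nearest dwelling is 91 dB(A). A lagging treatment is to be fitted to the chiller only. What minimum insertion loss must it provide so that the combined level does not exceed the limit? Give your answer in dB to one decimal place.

Fixed contribution from the other sources: Σ 10^(L/10) = 10^(82/10) + 10^(67/10) = 1.635e+08 (82.14 dB(A)).
The limit corresponds to 10^(91/10) = 1.259e+09; subtracting the fixed part leaves 1.095e+09 for the chiller, i.e. 90.40 dB(A).
Required insertion loss = 95 − 90.40 = 4.60 dB.

4.6 dB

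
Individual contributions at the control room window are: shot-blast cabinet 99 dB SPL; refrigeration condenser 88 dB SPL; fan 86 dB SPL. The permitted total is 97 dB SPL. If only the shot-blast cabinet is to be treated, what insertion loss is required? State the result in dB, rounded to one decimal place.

3.0 dB

Fixed contribution from the other sources: Σ 10^(L/10) = 10^(88/10) + 10^(86/10) = 1.029e+09 (90.12 dB SPL).
The limit corresponds to 10^(97/10) = 5.012e+09; subtracting the fixed part leaves 3.983e+09 for the shot-blast cabinet, i.e. 96.00 dB SPL.
Required insertion loss = 99 − 96.00 = 3.00 dB.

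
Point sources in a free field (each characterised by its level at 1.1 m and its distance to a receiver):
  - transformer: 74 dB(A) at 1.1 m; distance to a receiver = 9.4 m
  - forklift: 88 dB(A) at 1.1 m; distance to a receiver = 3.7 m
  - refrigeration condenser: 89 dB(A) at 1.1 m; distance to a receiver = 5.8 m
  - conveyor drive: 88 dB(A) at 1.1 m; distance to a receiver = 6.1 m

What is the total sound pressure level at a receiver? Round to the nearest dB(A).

Propagate each source to the receiver with L = L_ref − 20·log₁₀(r/r_ref), then add intensities.
transformer: 74 − 20·log₁₀(9.4/1.1) = 74 − 18.63 = 55.37 dB(A).
forklift: 88 − 20·log₁₀(3.7/1.1) = 88 − 10.54 = 77.46 dB(A).
refrigeration condenser: 89 − 20·log₁₀(5.8/1.1) = 89 − 14.44 = 74.56 dB(A).
conveyor drive: 88 − 20·log₁₀(6.1/1.1) = 88 − 14.88 = 73.12 dB(A).
Σ 10^(L/10) = 1.052e+08 → L_total = 10·log₁₀(1.052e+08) = 80.22 dB(A).

80 dB(A)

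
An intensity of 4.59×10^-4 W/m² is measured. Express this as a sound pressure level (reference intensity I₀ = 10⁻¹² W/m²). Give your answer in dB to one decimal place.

Dividing by I₀ shifts the exponent by 12: I/I₀ = 4.59×10^8.
L = 10·(0.6618 + 8) = 86.62 dB.

86.6 dB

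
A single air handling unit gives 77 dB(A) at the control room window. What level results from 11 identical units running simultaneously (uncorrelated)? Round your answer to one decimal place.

N identical incoherent sources raise the level by 10·log₁₀ N.
L_total = 77 + 10·log₁₀(11) = 77 + 10.414 = 87.41 dB(A).

87.4 dB(A)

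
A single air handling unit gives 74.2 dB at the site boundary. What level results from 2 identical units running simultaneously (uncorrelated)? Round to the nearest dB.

77 dB

With 2 equal, uncorrelated contributions the intensity is 2× that of one unit, giving a rise of 10·log₁₀ 2.
L_total = 74.2 + 10·log₁₀(2) = 74.2 + 3.010 = 77.21 dB.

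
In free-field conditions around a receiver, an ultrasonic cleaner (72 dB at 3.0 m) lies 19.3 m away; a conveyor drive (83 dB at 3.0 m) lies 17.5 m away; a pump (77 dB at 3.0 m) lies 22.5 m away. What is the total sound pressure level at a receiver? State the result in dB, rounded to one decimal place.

First find each source's level at the receiver (point-source: −20·log₁₀(r/r_ref)), then combine on an intensity basis.
ultrasonic cleaner: 72 − 20·log₁₀(19.3/3.0) = 72 − 16.17 = 55.83 dB.
conveyor drive: 83 − 20·log₁₀(17.5/3.0) = 83 − 15.32 = 67.68 dB.
pump: 77 − 20·log₁₀(22.5/3.0) = 77 − 17.50 = 59.50 dB.
Σ 10^(L/10) = 7.138e+06 → L_total = 10·log₁₀(7.138e+06) = 68.54 dB.

68.5 dB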